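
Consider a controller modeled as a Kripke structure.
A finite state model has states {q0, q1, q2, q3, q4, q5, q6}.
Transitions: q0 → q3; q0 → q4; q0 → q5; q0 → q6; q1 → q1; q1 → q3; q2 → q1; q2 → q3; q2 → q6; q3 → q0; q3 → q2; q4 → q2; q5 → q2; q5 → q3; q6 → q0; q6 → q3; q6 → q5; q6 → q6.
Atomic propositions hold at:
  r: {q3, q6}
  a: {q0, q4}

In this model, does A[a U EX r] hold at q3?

No

Sat(EX r) = {s : some successor in {q3, q6}} = {q0, q1, q2, q5, q6}
A[a U EX r]: least fixpoint, start Z0 = Sat(EX r) = {q0, q1, q2, q5, q6}, add states in Sat(a) with every successor in Z. Z1 = {q0, q1, q2, q4, q5, q6}; fixed.
Sat(A[a U EX r]) = {q0, q1, q2, q4, q5, q6}
q3 ∉ Sat(A[a U EX r]) = {q0, q1, q2, q4, q5, q6}, so the formula does not hold at q3.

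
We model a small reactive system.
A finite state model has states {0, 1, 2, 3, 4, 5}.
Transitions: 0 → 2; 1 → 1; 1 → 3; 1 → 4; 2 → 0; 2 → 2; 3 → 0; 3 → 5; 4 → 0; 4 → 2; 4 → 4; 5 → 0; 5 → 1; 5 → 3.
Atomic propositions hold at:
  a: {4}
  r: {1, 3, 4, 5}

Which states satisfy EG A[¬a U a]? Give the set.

{4}

Sat(¬a) = {0, 1, 2, 3, 5}
A[¬a U a]: least fixpoint, start Z0 = Sat(a) = {4}, add states in Sat(¬a) with every successor in Z. Already a fixed point.
Sat(A[¬a U a]) = {4}
EG A[¬a U a]: greatest fixpoint, start Z0 = {4}, keep only states in Sat with some successor in Z. Already a fixed point.
Sat(EG A[¬a U a]) = {4}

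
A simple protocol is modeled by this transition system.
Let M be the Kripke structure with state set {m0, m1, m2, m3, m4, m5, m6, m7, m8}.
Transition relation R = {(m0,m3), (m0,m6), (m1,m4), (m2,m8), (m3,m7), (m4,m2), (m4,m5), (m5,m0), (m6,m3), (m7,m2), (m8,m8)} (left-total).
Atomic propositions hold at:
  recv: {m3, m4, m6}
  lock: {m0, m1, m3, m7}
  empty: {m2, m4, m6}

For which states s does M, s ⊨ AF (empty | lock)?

Sat(empty | lock) = {m0, m1, m2, m3, m4, m6, m7}
AF (empty | lock): least fixpoint, start Z0 = {m0, m1, m2, m3, m4, m6, m7}, add states with every successor in Z. Z1 = {m0, m1, m2, m3, m4, m5, m6, m7}; fixed.
Sat(AF (empty | lock)) = {m0, m1, m2, m3, m4, m5, m6, m7}

{m0, m1, m2, m3, m4, m5, m6, m7}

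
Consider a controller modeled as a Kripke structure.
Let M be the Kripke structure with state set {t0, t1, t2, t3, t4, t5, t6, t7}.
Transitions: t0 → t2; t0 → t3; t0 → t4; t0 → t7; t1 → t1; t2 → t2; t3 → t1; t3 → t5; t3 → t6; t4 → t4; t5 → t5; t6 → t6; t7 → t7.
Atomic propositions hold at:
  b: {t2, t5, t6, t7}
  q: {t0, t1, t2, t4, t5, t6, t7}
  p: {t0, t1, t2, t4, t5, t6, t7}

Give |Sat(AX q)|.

Sat(AX q) = {s : every successor in {t0, t1, t2, t4, t5, t6, t7}} = {t1, t2, t3, t4, t5, t6, t7}
|Sat(AX q)| = |{t1, t2, t3, t4, t5, t6, t7}| = 7.

7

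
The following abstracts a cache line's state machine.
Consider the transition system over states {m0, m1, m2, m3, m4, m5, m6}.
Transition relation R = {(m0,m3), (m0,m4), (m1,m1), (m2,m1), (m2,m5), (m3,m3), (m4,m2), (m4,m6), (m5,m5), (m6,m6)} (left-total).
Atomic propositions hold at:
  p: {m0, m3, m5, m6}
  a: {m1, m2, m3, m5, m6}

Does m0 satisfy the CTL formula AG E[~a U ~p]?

No

Sat(~a) = {m0, m4}
Sat(~p) = {m1, m2, m4}
E[~a U ~p]: least fixpoint, start Z0 = Sat(~p) = {m1, m2, m4}, add states in Sat(~a) with some successor in Z. Z1 = {m0, m1, m2, m4}; fixed.
Sat(E[~a U ~p]) = {m0, m1, m2, m4}
AG E[~a U ~p]: greatest fixpoint, start Z0 = {m0, m1, m2, m4}, keep only states in Sat with every successor in Z. Z1 = {m1}; fixed.
Sat(AG E[~a U ~p]) = {m1}
m0 ∉ Sat(AG E[~a U ~p]) = {m1}, so the formula does not hold at m0.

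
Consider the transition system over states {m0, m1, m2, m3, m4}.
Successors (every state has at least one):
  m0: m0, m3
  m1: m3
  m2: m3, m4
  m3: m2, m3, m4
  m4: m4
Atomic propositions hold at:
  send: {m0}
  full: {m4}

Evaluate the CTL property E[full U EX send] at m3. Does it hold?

Sat(EX send) = {s : some successor in {m0}} = {m0}
E[full U EX send]: least fixpoint, start Z0 = Sat(EX send) = {m0}, add states in Sat(full) with some successor in Z. Already a fixed point.
Sat(E[full U EX send]) = {m0}
m3 ∉ Sat(E[full U EX send]) = {m0}, so the formula does not hold at m3.

No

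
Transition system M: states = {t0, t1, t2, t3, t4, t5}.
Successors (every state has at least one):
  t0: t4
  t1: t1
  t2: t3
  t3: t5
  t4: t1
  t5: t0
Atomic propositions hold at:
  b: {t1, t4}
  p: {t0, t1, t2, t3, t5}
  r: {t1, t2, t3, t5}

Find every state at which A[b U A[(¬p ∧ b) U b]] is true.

{t1, t4}

Sat(¬p) = {t4}
Sat(¬p ∧ b) = {t4}
A[(¬p ∧ b) U b]: least fixpoint, start Z0 = Sat(b) = {t1, t4}, add states in Sat(¬p ∧ b) with every successor in Z. Already a fixed point.
Sat(A[(¬p ∧ b) U b]) = {t1, t4}
A[b U A[(¬p ∧ b) U b]]: least fixpoint, start Z0 = Sat(A[(¬p ∧ b) U b]) = {t1, t4}, add states in Sat(b) with every successor in Z. Already a fixed point.
Sat(A[b U A[(¬p ∧ b) U b]]) = {t1, t4}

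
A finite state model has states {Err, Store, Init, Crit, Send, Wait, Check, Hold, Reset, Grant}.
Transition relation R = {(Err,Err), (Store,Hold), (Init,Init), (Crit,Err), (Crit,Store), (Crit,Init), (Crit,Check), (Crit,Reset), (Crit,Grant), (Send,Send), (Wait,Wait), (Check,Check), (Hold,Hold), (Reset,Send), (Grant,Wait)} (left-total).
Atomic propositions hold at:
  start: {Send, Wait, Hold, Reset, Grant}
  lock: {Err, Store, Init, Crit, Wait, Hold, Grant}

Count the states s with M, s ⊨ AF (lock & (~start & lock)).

4

Sat(~start) = {Err, Store, Init, Crit, Check}
Sat(~start & lock) = {Err, Store, Init, Crit}
Sat(lock & (~start & lock)) = {Err, Store, Init, Crit}
AF (lock & (~start & lock)): least fixpoint, start Z0 = {Err, Store, Init, Crit}, add states with every successor in Z. Already a fixed point.
Sat(AF (lock & (~start & lock))) = {Err, Store, Init, Crit}
|Sat(AF (lock & (~start & lock)))| = |{Err, Store, Init, Crit}| = 4.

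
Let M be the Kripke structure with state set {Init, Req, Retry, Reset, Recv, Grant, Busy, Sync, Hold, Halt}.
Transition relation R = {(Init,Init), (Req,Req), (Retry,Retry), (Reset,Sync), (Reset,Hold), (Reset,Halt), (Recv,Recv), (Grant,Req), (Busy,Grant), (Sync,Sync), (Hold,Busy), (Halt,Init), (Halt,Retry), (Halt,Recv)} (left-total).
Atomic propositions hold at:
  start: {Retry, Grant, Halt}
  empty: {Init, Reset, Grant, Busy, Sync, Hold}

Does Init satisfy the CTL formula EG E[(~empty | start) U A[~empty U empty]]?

Yes

Sat(~empty) = {Req, Retry, Recv, Halt}
Sat(~empty | start) = {Req, Retry, Recv, Grant, Halt}
A[~empty U empty]: least fixpoint, start Z0 = Sat(empty) = {Init, Reset, Grant, Busy, Sync, Hold}, add states in Sat(~empty) with every successor in Z. Already a fixed point.
Sat(A[~empty U empty]) = {Init, Reset, Grant, Busy, Sync, Hold}
E[(~empty | start) U A[~empty U empty]]: least fixpoint, start Z0 = Sat(A[~empty U empty]) = {Init, Reset, Grant, Busy, Sync, Hold}, add states in Sat(~empty | start) with some successor in Z. Z1 = {Init, Reset, Grant, Busy, Sync, Hold, Halt}; fixed.
Sat(E[(~empty | start) U A[~empty U empty]]) = {Init, Reset, Grant, Busy, Sync, Hold, Halt}
EG E[(~empty | start) U A[~empty U empty]]: greatest fixpoint, start Z0 = {Init, Reset, Grant, Busy, Sync, Hold, Halt}, keep only states in Sat with some successor in Z. Z1 = {Init, Reset, Busy, Sync, Hold, Halt}; Z2 = {Init, Reset, Sync, Hold, Halt}; Z3 = {Init, Reset, Sync, Halt}; fixed.
Sat(EG E[(~empty | start) U A[~empty U empty]]) = {Init, Reset, Sync, Halt}
Init ∈ Sat(EG E[(~empty | start) U A[~empty U empty]]) = {Init, Reset, Sync, Halt}, so the formula holds at Init.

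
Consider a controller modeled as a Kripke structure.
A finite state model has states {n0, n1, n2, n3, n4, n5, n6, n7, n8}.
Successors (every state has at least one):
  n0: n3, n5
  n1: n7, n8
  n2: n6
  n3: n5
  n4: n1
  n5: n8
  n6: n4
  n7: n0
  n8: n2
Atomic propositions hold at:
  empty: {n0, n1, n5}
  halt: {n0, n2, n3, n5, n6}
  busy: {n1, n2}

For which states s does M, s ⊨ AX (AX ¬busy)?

Sat(¬busy) = {n0, n3, n4, n5, n6, n7, n8}
Sat(AX ¬busy) = {s : every successor in {n0, n3, n4, n5, n6, n7, n8}} = {n0, n1, n2, n3, n5, n6, n7}
Sat(AX (AX ¬busy)) = {s : every successor in {n0, n1, n2, n3, n5, n6, n7}} = {n0, n2, n3, n4, n7, n8}

{n0, n2, n3, n4, n7, n8}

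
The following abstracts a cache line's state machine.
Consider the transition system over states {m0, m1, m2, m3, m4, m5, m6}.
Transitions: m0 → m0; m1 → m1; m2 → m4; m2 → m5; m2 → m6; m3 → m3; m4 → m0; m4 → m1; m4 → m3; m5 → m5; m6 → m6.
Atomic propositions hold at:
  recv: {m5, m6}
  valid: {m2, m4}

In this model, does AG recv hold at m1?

No

AG recv: greatest fixpoint, start Z0 = {m5, m6}, keep only states in Sat with every successor in Z. Already a fixed point.
Sat(AG recv) = {m5, m6}
m1 ∉ Sat(AG recv) = {m5, m6}, so the formula does not hold at m1.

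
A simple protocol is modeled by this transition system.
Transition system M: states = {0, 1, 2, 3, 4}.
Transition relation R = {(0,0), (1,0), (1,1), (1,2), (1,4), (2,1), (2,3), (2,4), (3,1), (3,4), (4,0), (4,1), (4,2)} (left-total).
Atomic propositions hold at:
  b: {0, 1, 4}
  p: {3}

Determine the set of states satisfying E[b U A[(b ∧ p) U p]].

{3}

Sat(b ∧ p) = ∅
A[(b ∧ p) U p]: least fixpoint, start Z0 = Sat(p) = {3}, add states in Sat(b ∧ p) with every successor in Z. Already a fixed point.
Sat(A[(b ∧ p) U p]) = {3}
E[b U A[(b ∧ p) U p]]: least fixpoint, start Z0 = Sat(A[(b ∧ p) U p]) = {3}, add states in Sat(b) with some successor in Z. Already a fixed point.
Sat(E[b U A[(b ∧ p) U p]]) = {3}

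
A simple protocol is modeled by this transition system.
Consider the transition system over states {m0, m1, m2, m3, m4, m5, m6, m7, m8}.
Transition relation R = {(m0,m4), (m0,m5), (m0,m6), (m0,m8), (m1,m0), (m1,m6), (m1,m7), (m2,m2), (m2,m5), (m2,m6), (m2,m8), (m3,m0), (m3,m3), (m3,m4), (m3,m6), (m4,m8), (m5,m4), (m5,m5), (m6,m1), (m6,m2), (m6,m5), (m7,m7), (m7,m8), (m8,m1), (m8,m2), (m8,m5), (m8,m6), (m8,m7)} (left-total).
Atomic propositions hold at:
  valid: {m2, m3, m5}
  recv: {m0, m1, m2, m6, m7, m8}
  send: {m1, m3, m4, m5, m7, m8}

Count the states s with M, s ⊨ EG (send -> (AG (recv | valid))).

3

Sat(recv | valid) = {m0, m1, m2, m3, m5, m6, m7, m8}
AG (recv | valid): greatest fixpoint, start Z0 = {m0, m1, m2, m3, m5, m6, m7, m8}, keep only states in Sat with every successor in Z. Z1 = {m1, m2, m6, m7, m8}; Z2 = {m7}; Z3 = ∅; fixed.
Sat(AG (recv | valid)) = ∅
Sat(send -> (AG (recv | valid))) = {m0, m2, m6}
EG (send -> (AG (recv | valid))): greatest fixpoint, start Z0 = {m0, m2, m6}, keep only states in Sat with some successor in Z. Already a fixed point.
Sat(EG (send -> (AG (recv | valid)))) = {m0, m2, m6}
|Sat(EG (send -> (AG (recv | valid))))| = |{m0, m2, m6}| = 3.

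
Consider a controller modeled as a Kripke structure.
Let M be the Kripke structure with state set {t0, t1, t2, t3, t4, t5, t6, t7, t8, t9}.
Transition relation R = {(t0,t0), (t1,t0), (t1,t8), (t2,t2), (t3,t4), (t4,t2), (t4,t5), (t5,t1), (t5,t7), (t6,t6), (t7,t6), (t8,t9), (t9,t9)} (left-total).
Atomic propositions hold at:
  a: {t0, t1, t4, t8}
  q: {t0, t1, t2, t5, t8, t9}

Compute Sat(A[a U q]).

A[a U q]: least fixpoint, start Z0 = Sat(q) = {t0, t1, t2, t5, t8, t9}, add states in Sat(a) with every successor in Z. Z1 = {t0, t1, t2, t4, t5, t8, t9}; fixed.
Sat(A[a U q]) = {t0, t1, t2, t4, t5, t8, t9}

{t0, t1, t2, t4, t5, t8, t9}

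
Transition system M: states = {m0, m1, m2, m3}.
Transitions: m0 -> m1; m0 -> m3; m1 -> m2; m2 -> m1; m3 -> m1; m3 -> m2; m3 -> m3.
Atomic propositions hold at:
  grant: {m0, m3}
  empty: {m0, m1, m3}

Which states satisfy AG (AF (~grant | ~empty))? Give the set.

Sat(~grant) = {m1, m2}
Sat(~empty) = {m2}
Sat(~grant | ~empty) = {m1, m2}
AF (~grant | ~empty): least fixpoint, start Z0 = {m1, m2}, add states with every successor in Z. Already a fixed point.
Sat(AF (~grant | ~empty)) = {m1, m2}
AG (AF (~grant | ~empty)): greatest fixpoint, start Z0 = {m1, m2}, keep only states in Sat with every successor in Z. Already a fixed point.
Sat(AG (AF (~grant | ~empty))) = {m1, m2}

{m1, m2}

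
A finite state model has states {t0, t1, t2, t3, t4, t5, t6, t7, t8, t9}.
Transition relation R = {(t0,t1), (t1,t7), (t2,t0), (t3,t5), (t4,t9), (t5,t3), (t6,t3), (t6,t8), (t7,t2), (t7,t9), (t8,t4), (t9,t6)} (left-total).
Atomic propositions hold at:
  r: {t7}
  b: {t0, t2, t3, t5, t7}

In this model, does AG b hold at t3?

AG b: greatest fixpoint, start Z0 = {t0, t2, t3, t5, t7}, keep only states in Sat with every successor in Z. Z1 = {t2, t3, t5}; Z2 = {t3, t5}; fixed.
Sat(AG b) = {t3, t5}
t3 ∈ Sat(AG b) = {t3, t5}, so the formula holds at t3.

Yes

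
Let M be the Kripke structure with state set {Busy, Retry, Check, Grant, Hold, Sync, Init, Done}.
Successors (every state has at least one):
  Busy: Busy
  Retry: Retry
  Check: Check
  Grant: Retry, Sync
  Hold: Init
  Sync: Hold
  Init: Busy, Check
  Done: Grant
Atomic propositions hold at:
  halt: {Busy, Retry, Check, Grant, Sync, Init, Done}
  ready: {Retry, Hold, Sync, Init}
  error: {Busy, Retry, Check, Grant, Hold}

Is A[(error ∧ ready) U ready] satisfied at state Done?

Sat(error ∧ ready) = {Retry, Hold}
A[(error ∧ ready) U ready]: least fixpoint, start Z0 = Sat(ready) = {Retry, Hold, Sync, Init}, add states in Sat(error ∧ ready) with every successor in Z. Already a fixed point.
Sat(A[(error ∧ ready) U ready]) = {Retry, Hold, Sync, Init}
Done ∉ Sat(A[(error ∧ ready) U ready]) = {Retry, Hold, Sync, Init}, so the formula does not hold at Done.

No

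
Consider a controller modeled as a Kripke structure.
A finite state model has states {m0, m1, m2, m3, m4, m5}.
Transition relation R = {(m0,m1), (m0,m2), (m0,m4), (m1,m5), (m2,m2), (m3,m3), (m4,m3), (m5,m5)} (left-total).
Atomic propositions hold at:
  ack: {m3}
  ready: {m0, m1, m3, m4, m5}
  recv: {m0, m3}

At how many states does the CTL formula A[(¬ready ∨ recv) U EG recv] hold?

1

Sat(¬ready) = {m2}
Sat(¬ready ∨ recv) = {m0, m2, m3}
EG recv: greatest fixpoint, start Z0 = {m0, m3}, keep only states in Sat with some successor in Z. Z1 = {m3}; fixed.
Sat(EG recv) = {m3}
A[(¬ready ∨ recv) U EG recv]: least fixpoint, start Z0 = Sat(EG recv) = {m3}, add states in Sat(¬ready ∨ recv) with every successor in Z. Already a fixed point.
Sat(A[(¬ready ∨ recv) U EG recv]) = {m3}
|Sat(A[(¬ready ∨ recv) U EG recv])| = |{m3}| = 1.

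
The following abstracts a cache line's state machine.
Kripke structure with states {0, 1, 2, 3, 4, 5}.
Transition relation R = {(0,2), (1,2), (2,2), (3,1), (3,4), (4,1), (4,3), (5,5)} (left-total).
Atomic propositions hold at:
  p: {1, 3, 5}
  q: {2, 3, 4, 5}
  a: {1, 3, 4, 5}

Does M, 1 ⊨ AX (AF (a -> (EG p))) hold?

EG p: greatest fixpoint, start Z0 = {1, 3, 5}, keep only states in Sat with some successor in Z. Z1 = {3, 5}; Z2 = {5}; fixed.
Sat(EG p) = {5}
Sat(a -> (EG p)) = {0, 2, 5}
AF (a -> (EG p)): least fixpoint, start Z0 = {0, 2, 5}, add states with every successor in Z. Z1 = {0, 1, 2, 5}; fixed.
Sat(AF (a -> (EG p))) = {0, 1, 2, 5}
Sat(AX (AF (a -> (EG p)))) = {s : every successor in {0, 1, 2, 5}} = {0, 1, 2, 5}
1 ∈ Sat(AX (AF (a -> (EG p)))) = {0, 1, 2, 5}, so the formula holds at 1.

Yes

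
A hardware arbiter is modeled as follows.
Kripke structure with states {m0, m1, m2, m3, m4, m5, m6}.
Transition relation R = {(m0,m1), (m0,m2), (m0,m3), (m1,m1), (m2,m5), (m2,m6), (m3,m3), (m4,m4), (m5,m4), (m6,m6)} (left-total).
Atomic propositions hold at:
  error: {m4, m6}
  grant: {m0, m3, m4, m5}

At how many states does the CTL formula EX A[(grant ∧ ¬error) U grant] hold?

5

Sat(¬error) = {m0, m1, m2, m3, m5}
Sat(grant ∧ ¬error) = {m0, m3, m5}
A[(grant ∧ ¬error) U grant]: least fixpoint, start Z0 = Sat(grant) = {m0, m3, m4, m5}, add states in Sat(grant ∧ ¬error) with every successor in Z. Already a fixed point.
Sat(A[(grant ∧ ¬error) U grant]) = {m0, m3, m4, m5}
Sat(EX A[(grant ∧ ¬error) U grant]) = {s : some successor in {m0, m3, m4, m5}} = {m0, m2, m3, m4, m5}
|Sat(EX A[(grant ∧ ¬error) U grant])| = |{m0, m2, m3, m4, m5}| = 5.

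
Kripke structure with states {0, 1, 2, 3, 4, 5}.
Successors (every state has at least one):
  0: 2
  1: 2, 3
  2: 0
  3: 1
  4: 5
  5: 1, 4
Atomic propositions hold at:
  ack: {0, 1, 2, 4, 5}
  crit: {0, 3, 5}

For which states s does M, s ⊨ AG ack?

{0, 2}

AG ack: greatest fixpoint, start Z0 = {0, 1, 2, 4, 5}, keep only states in Sat with every successor in Z. Z1 = {0, 2, 4, 5}; Z2 = {0, 2, 4}; Z3 = {0, 2}; fixed.
Sat(AG ack) = {0, 2}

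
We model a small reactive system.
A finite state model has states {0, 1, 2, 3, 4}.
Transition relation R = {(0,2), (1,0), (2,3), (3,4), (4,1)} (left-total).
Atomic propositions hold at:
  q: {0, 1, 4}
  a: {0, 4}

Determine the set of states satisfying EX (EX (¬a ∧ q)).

Sat(¬a) = {1, 2, 3}
Sat(¬a ∧ q) = {1}
Sat(EX (¬a ∧ q)) = {s : some successor in {1}} = {4}
Sat(EX (EX (¬a ∧ q))) = {s : some successor in {4}} = {3}

{3}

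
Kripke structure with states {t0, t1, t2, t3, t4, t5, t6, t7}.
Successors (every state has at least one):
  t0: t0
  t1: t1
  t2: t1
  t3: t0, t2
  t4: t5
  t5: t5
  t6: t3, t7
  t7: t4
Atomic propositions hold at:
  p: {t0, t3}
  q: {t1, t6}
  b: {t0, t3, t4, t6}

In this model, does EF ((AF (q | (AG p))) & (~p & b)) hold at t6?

Yes

AG p: greatest fixpoint, start Z0 = {t0, t3}, keep only states in Sat with every successor in Z. Z1 = {t0}; fixed.
Sat(AG p) = {t0}
Sat(q | (AG p)) = {t0, t1, t6}
AF (q | (AG p)): least fixpoint, start Z0 = {t0, t1, t6}, add states with every successor in Z. Z1 = {t0, t1, t2, t6}; Z2 = {t0, t1, t2, t3, t6}; fixed.
Sat(AF (q | (AG p))) = {t0, t1, t2, t3, t6}
Sat(~p) = {t1, t2, t4, t5, t6, t7}
Sat(~p & b) = {t4, t6}
Sat((AF (q | (AG p))) & (~p & b)) = {t6}
EF ((AF (q | (AG p))) & (~p & b)): least fixpoint, start Z0 = {t6}, add states with some successor in Z. Already a fixed point.
Sat(EF ((AF (q | (AG p))) & (~p & b))) = {t6}
t6 ∈ Sat(EF ((AF (q | (AG p))) & (~p & b))) = {t6}, so the formula holds at t6.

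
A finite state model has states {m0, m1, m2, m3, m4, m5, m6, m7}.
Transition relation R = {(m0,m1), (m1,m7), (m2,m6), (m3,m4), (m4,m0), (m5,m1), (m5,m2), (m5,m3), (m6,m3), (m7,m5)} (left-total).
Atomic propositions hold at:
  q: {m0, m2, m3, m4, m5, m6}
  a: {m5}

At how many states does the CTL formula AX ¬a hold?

7

Sat(¬a) = {m0, m1, m2, m3, m4, m6, m7}
Sat(AX ¬a) = {s : every successor in {m0, m1, m2, m3, m4, m6, m7}} = {m0, m1, m2, m3, m4, m5, m6}
|Sat(AX ¬a)| = |{m0, m1, m2, m3, m4, m5, m6}| = 7.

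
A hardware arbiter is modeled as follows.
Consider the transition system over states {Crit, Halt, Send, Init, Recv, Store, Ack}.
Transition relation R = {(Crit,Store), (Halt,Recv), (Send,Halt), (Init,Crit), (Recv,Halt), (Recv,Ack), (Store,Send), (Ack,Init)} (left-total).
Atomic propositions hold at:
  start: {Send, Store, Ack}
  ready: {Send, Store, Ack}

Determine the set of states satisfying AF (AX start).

{Crit, Init, Store, Ack}

Sat(AX start) = {s : every successor in {Send, Store, Ack}} = {Crit, Store}
AF (AX start): least fixpoint, start Z0 = {Crit, Store}, add states with every successor in Z. Z1 = {Crit, Init, Store}; Z2 = {Crit, Init, Store, Ack}; fixed.
Sat(AF (AX start)) = {Crit, Init, Store, Ack}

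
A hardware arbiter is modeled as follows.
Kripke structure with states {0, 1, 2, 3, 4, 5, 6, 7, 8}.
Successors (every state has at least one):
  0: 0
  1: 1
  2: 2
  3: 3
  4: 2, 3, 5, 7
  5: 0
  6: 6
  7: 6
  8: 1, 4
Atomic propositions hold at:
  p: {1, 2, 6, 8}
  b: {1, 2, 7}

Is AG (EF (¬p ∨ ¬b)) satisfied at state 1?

No

Sat(¬p) = {0, 3, 4, 5, 7}
Sat(¬b) = {0, 3, 4, 5, 6, 8}
Sat(¬p ∨ ¬b) = {0, 3, 4, 5, 6, 7, 8}
EF (¬p ∨ ¬b): least fixpoint, start Z0 = {0, 3, 4, 5, 6, 7, 8}, add states with some successor in Z. Already a fixed point.
Sat(EF (¬p ∨ ¬b)) = {0, 3, 4, 5, 6, 7, 8}
AG (EF (¬p ∨ ¬b)): greatest fixpoint, start Z0 = {0, 3, 4, 5, 6, 7, 8}, keep only states in Sat with every successor in Z. Z1 = {0, 3, 5, 6, 7}; fixed.
Sat(AG (EF (¬p ∨ ¬b))) = {0, 3, 5, 6, 7}
1 ∉ Sat(AG (EF (¬p ∨ ¬b))) = {0, 3, 5, 6, 7}, so the formula does not hold at 1.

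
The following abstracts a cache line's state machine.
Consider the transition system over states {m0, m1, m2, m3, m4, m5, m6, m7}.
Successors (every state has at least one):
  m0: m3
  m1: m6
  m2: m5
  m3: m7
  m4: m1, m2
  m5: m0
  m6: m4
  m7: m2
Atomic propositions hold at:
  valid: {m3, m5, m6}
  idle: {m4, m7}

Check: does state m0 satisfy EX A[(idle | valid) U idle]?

Yes

Sat(idle | valid) = {m3, m4, m5, m6, m7}
A[(idle | valid) U idle]: least fixpoint, start Z0 = Sat(idle) = {m4, m7}, add states in Sat(idle | valid) with every successor in Z. Z1 = {m3, m4, m6, m7}; fixed.
Sat(A[(idle | valid) U idle]) = {m3, m4, m6, m7}
Sat(EX A[(idle | valid) U idle]) = {s : some successor in {m3, m4, m6, m7}} = {m0, m1, m3, m6}
m0 ∈ Sat(EX A[(idle | valid) U idle]) = {m0, m1, m3, m6}, so the formula holds at m0.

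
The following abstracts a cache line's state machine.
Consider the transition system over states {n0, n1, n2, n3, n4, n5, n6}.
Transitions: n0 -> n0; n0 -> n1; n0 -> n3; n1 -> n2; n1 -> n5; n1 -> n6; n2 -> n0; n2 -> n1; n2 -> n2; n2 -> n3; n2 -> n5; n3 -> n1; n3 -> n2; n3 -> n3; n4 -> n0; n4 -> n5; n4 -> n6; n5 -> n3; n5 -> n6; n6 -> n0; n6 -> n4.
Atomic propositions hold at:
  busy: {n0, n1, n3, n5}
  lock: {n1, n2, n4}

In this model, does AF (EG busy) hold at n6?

EG busy: greatest fixpoint, start Z0 = {n0, n1, n3, n5}, keep only states in Sat with some successor in Z. Already a fixed point.
Sat(EG busy) = {n0, n1, n3, n5}
AF (EG busy): least fixpoint, start Z0 = {n0, n1, n3, n5}, add states with every successor in Z. Already a fixed point.
Sat(AF (EG busy)) = {n0, n1, n3, n5}
n6 ∉ Sat(AF (EG busy)) = {n0, n1, n3, n5}, so the formula does not hold at n6.

No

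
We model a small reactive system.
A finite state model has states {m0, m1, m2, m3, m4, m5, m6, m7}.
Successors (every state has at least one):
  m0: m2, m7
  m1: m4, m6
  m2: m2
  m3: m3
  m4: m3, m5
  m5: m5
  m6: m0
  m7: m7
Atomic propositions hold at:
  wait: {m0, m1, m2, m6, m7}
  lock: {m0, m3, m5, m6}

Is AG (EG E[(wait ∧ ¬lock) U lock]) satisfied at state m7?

Sat(¬lock) = {m1, m2, m4, m7}
Sat(wait ∧ ¬lock) = {m1, m2, m7}
E[(wait ∧ ¬lock) U lock]: least fixpoint, start Z0 = Sat(lock) = {m0, m3, m5, m6}, add states in Sat(wait ∧ ¬lock) with some successor in Z. Z1 = {m0, m1, m3, m5, m6}; fixed.
Sat(E[(wait ∧ ¬lock) U lock]) = {m0, m1, m3, m5, m6}
EG E[(wait ∧ ¬lock) U lock]: greatest fixpoint, start Z0 = {m0, m1, m3, m5, m6}, keep only states in Sat with some successor in Z. Z1 = {m1, m3, m5, m6}; Z2 = {m1, m3, m5}; Z3 = {m3, m5}; fixed.
Sat(EG E[(wait ∧ ¬lock) U lock]) = {m3, m5}
AG (EG E[(wait ∧ ¬lock) U lock]): greatest fixpoint, start Z0 = {m3, m5}, keep only states in Sat with every successor in Z. Already a fixed point.
Sat(AG (EG E[(wait ∧ ¬lock) U lock])) = {m3, m5}
m7 ∉ Sat(AG (EG E[(wait ∧ ¬lock) U lock])) = {m3, m5}, so the formula does not hold at m7.

No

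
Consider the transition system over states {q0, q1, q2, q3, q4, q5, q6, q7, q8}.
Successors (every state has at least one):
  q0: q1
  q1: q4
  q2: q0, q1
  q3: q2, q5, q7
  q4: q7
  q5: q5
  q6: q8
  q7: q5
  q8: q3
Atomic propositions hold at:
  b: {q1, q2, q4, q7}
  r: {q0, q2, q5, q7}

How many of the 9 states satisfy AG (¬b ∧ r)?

1

Sat(¬b) = {q0, q3, q5, q6, q8}
Sat(¬b ∧ r) = {q0, q5}
AG (¬b ∧ r): greatest fixpoint, start Z0 = {q0, q5}, keep only states in Sat with every successor in Z. Z1 = {q5}; fixed.
Sat(AG (¬b ∧ r)) = {q5}
|Sat(AG (¬b ∧ r))| = |{q5}| = 1.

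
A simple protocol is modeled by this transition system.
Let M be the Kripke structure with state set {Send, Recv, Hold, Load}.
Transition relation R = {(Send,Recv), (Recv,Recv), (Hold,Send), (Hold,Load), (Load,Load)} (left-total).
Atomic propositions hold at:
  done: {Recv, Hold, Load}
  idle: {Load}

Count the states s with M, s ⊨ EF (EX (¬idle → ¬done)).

2

Sat(¬idle) = {Send, Recv, Hold}
Sat(¬done) = {Send}
Sat(¬idle → ¬done) = {Send, Load}
Sat(EX (¬idle → ¬done)) = {s : some successor in {Send, Load}} = {Hold, Load}
EF (EX (¬idle → ¬done)): least fixpoint, start Z0 = {Hold, Load}, add states with some successor in Z. Already a fixed point.
Sat(EF (EX (¬idle → ¬done))) = {Hold, Load}
|Sat(EF (EX (¬idle → ¬done)))| = |{Hold, Load}| = 2.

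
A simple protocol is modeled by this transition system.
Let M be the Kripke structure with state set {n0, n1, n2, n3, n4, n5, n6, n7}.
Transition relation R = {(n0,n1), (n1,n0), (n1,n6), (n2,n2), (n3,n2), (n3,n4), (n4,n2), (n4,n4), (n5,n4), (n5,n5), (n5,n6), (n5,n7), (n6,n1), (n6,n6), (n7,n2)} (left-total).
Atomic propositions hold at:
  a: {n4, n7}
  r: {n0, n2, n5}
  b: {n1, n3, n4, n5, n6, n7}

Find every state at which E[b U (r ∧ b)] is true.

{n5}

Sat(r ∧ b) = {n5}
E[b U (r ∧ b)]: least fixpoint, start Z0 = Sat((r ∧ b)) = {n5}, add states in Sat(b) with some successor in Z. Already a fixed point.
Sat(E[b U (r ∧ b)]) = {n5}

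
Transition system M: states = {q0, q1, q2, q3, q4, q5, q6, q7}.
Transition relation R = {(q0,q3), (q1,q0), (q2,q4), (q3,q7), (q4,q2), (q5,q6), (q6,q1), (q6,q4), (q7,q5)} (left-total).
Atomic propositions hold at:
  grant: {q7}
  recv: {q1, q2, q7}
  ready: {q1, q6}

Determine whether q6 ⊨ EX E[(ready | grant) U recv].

Yes

Sat(ready | grant) = {q1, q6, q7}
E[(ready | grant) U recv]: least fixpoint, start Z0 = Sat(recv) = {q1, q2, q7}, add states in Sat(ready | grant) with some successor in Z. Z1 = {q1, q2, q6, q7}; fixed.
Sat(E[(ready | grant) U recv]) = {q1, q2, q6, q7}
Sat(EX E[(ready | grant) U recv]) = {s : some successor in {q1, q2, q6, q7}} = {q3, q4, q5, q6}
q6 ∈ Sat(EX E[(ready | grant) U recv]) = {q3, q4, q5, q6}, so the formula holds at q6.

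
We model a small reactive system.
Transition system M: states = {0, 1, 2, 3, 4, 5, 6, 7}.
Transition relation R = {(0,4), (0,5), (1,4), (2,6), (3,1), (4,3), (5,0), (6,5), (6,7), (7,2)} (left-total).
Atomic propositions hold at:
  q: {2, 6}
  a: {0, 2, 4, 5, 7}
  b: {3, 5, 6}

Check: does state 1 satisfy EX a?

Sat(EX a) = {s : some successor in {0, 2, 4, 5, 7}} = {0, 1, 5, 6, 7}
1 ∈ Sat(EX a) = {0, 1, 5, 6, 7}, so the formula holds at 1.

Yes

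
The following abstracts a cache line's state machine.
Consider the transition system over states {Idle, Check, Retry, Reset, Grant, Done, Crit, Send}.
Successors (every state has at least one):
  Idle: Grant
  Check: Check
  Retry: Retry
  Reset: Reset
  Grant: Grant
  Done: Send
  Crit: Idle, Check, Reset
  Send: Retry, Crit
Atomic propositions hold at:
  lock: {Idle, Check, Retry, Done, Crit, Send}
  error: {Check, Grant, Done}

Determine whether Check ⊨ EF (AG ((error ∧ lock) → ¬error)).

Sat(error ∧ lock) = {Check, Done}
Sat(¬error) = {Idle, Retry, Reset, Crit, Send}
Sat((error ∧ lock) → ¬error) = {Idle, Retry, Reset, Grant, Crit, Send}
AG ((error ∧ lock) → ¬error): greatest fixpoint, start Z0 = {Idle, Retry, Reset, Grant, Crit, Send}, keep only states in Sat with every successor in Z. Z1 = {Idle, Retry, Reset, Grant, Send}; Z2 = {Idle, Retry, Reset, Grant}; fixed.
Sat(AG ((error ∧ lock) → ¬error)) = {Idle, Retry, Reset, Grant}
EF (AG ((error ∧ lock) → ¬error)): least fixpoint, start Z0 = {Idle, Retry, Reset, Grant}, add states with some successor in Z. Z1 = {Idle, Retry, Reset, Grant, Crit, Send}; Z2 = {Idle, Retry, Reset, Grant, Done, Crit, Send}; fixed.
Sat(EF (AG ((error ∧ lock) → ¬error))) = {Idle, Retry, Reset, Grant, Done, Crit, Send}
Check ∉ Sat(EF (AG ((error ∧ lock) → ¬error))) = {Idle, Retry, Reset, Grant, Done, Crit, Send}, so the formula does not hold at Check.

No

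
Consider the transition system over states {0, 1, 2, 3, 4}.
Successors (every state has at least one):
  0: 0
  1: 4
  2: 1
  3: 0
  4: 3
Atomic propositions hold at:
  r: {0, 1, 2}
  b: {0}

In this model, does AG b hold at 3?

No

AG b: greatest fixpoint, start Z0 = {0}, keep only states in Sat with every successor in Z. Already a fixed point.
Sat(AG b) = {0}
3 ∉ Sat(AG b) = {0}, so the formula does not hold at 3.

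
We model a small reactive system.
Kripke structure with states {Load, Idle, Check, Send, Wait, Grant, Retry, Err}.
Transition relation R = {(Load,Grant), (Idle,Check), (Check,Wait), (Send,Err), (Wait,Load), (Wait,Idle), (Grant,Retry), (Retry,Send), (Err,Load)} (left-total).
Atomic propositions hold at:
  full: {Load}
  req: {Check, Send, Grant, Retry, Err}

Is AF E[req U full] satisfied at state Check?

No

E[req U full]: least fixpoint, start Z0 = Sat(full) = {Load}, add states in Sat(req) with some successor in Z. Z1 = {Load, Err}; Z2 = {Load, Send, Err}; Z3 = {Load, Send, Retry, Err}; Z4 = {Load, Send, Grant, Retry, Err}; fixed.
Sat(E[req U full]) = {Load, Send, Grant, Retry, Err}
AF E[req U full]: least fixpoint, start Z0 = {Load, Send, Grant, Retry, Err}, add states with every successor in Z. Already a fixed point.
Sat(AF E[req U full]) = {Load, Send, Grant, Retry, Err}
Check ∉ Sat(AF E[req U full]) = {Load, Send, Grant, Retry, Err}, so the formula does not hold at Check.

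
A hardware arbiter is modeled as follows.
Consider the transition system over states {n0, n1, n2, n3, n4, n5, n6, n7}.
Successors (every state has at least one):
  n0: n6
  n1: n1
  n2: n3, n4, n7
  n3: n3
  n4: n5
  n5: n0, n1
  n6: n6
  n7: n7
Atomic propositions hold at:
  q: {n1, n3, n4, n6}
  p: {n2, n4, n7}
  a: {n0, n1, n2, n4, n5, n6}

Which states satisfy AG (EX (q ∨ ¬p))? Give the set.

{n0, n1, n3, n4, n5, n6}

Sat(¬p) = {n0, n1, n3, n5, n6}
Sat(q ∨ ¬p) = {n0, n1, n3, n4, n5, n6}
Sat(EX (q ∨ ¬p)) = {s : some successor in {n0, n1, n3, n4, n5, n6}} = {n0, n1, n2, n3, n4, n5, n6}
AG (EX (q ∨ ¬p)): greatest fixpoint, start Z0 = {n0, n1, n2, n3, n4, n5, n6}, keep only states in Sat with every successor in Z. Z1 = {n0, n1, n3, n4, n5, n6}; fixed.
Sat(AG (EX (q ∨ ¬p))) = {n0, n1, n3, n4, n5, n6}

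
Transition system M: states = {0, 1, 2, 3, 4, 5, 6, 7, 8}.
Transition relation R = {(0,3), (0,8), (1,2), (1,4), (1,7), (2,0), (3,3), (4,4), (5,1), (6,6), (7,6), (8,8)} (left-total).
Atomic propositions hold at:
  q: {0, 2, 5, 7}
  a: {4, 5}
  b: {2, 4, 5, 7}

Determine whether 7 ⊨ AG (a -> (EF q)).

Yes

EF q: least fixpoint, start Z0 = {0, 2, 5, 7}, add states with some successor in Z. Z1 = {0, 1, 2, 5, 7}; fixed.
Sat(EF q) = {0, 1, 2, 5, 7}
Sat(a -> (EF q)) = {0, 1, 2, 3, 5, 6, 7, 8}
AG (a -> (EF q)): greatest fixpoint, start Z0 = {0, 1, 2, 3, 5, 6, 7, 8}, keep only states in Sat with every successor in Z. Z1 = {0, 2, 3, 5, 6, 7, 8}; Z2 = {0, 2, 3, 6, 7, 8}; fixed.
Sat(AG (a -> (EF q))) = {0, 2, 3, 6, 7, 8}
7 ∈ Sat(AG (a -> (EF q))) = {0, 2, 3, 6, 7, 8}, so the formula holds at 7.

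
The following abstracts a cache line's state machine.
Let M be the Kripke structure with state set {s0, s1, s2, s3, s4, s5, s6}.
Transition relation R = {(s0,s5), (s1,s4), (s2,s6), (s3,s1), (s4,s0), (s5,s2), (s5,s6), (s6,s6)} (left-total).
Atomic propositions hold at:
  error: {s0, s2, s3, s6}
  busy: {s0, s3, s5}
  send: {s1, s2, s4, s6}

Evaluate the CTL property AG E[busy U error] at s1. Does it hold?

E[busy U error]: least fixpoint, start Z0 = Sat(error) = {s0, s2, s3, s6}, add states in Sat(busy) with some successor in Z. Z1 = {s0, s2, s3, s5, s6}; fixed.
Sat(E[busy U error]) = {s0, s2, s3, s5, s6}
AG E[busy U error]: greatest fixpoint, start Z0 = {s0, s2, s3, s5, s6}, keep only states in Sat with every successor in Z. Z1 = {s0, s2, s5, s6}; fixed.
Sat(AG E[busy U error]) = {s0, s2, s5, s6}
s1 ∉ Sat(AG E[busy U error]) = {s0, s2, s5, s6}, so the formula does not hold at s1.

No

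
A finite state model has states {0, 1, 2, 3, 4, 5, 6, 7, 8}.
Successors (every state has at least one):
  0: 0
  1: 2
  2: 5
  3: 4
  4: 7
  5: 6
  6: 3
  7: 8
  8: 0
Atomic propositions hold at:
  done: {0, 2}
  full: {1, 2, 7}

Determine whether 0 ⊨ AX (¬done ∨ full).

Sat(¬done) = {1, 3, 4, 5, 6, 7, 8}
Sat(¬done ∨ full) = {1, 2, 3, 4, 5, 6, 7, 8}
Sat(AX (¬done ∨ full)) = {s : every successor in {1, 2, 3, 4, 5, 6, 7, 8}} = {1, 2, 3, 4, 5, 6, 7}
0 ∉ Sat(AX (¬done ∨ full)) = {1, 2, 3, 4, 5, 6, 7}, so the formula does not hold at 0.

No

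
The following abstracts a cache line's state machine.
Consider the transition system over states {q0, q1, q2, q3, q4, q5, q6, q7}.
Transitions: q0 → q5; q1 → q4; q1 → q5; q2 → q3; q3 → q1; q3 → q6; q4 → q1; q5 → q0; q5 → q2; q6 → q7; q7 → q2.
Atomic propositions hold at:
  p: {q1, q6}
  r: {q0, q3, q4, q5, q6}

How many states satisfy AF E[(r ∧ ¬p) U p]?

6

Sat(¬p) = {q0, q2, q3, q4, q5, q7}
Sat(r ∧ ¬p) = {q0, q3, q4, q5}
E[(r ∧ ¬p) U p]: least fixpoint, start Z0 = Sat(p) = {q1, q6}, add states in Sat(r ∧ ¬p) with some successor in Z. Z1 = {q1, q3, q4, q6}; fixed.
Sat(E[(r ∧ ¬p) U p]) = {q1, q3, q4, q6}
AF E[(r ∧ ¬p) U p]: least fixpoint, start Z0 = {q1, q3, q4, q6}, add states with every successor in Z. Z1 = {q1, q2, q3, q4, q6}; Z2 = {q1, q2, q3, q4, q6, q7}; fixed.
Sat(AF E[(r ∧ ¬p) U p]) = {q1, q2, q3, q4, q6, q7}
|Sat(AF E[(r ∧ ¬p) U p])| = |{q1, q2, q3, q4, q6, q7}| = 6.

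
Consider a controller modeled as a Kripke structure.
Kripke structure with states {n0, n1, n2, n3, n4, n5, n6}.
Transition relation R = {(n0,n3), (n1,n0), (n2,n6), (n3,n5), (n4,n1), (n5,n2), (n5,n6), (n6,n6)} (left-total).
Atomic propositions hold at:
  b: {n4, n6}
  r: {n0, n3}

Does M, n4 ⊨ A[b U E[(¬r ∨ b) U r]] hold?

Yes

Sat(¬r) = {n1, n2, n4, n5, n6}
Sat(¬r ∨ b) = {n1, n2, n4, n5, n6}
E[(¬r ∨ b) U r]: least fixpoint, start Z0 = Sat(r) = {n0, n3}, add states in Sat(¬r ∨ b) with some successor in Z. Z1 = {n0, n1, n3}; Z2 = {n0, n1, n3, n4}; fixed.
Sat(E[(¬r ∨ b) U r]) = {n0, n1, n3, n4}
A[b U E[(¬r ∨ b) U r]]: least fixpoint, start Z0 = Sat(E[(¬r ∨ b) U r]) = {n0, n1, n3, n4}, add states in Sat(b) with every successor in Z. Already a fixed point.
Sat(A[b U E[(¬r ∨ b) U r]]) = {n0, n1, n3, n4}
n4 ∈ Sat(A[b U E[(¬r ∨ b) U r]]) = {n0, n1, n3, n4}, so the formula holds at n4.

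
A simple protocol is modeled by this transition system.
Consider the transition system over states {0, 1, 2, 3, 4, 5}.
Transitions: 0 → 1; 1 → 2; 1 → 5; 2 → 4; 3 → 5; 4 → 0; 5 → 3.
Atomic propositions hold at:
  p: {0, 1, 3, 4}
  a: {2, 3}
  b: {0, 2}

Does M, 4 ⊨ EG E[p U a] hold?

Yes

E[p U a]: least fixpoint, start Z0 = Sat(a) = {2, 3}, add states in Sat(p) with some successor in Z. Z1 = {1, 2, 3}; Z2 = {0, 1, 2, 3}; Z3 = {0, 1, 2, 3, 4}; fixed.
Sat(E[p U a]) = {0, 1, 2, 3, 4}
EG E[p U a]: greatest fixpoint, start Z0 = {0, 1, 2, 3, 4}, keep only states in Sat with some successor in Z. Z1 = {0, 1, 2, 4}; fixed.
Sat(EG E[p U a]) = {0, 1, 2, 4}
4 ∈ Sat(EG E[p U a]) = {0, 1, 2, 4}, so the formula holds at 4.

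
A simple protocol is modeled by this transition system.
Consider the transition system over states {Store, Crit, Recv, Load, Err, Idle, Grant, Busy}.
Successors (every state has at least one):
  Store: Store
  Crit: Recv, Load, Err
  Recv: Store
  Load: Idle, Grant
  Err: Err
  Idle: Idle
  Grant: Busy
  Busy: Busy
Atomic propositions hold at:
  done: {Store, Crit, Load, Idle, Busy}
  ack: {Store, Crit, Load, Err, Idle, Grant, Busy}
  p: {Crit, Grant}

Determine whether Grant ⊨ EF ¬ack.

No

Sat(¬ack) = {Recv}
EF ¬ack: least fixpoint, start Z0 = {Recv}, add states with some successor in Z. Z1 = {Crit, Recv}; fixed.
Sat(EF ¬ack) = {Crit, Recv}
Grant ∉ Sat(EF ¬ack) = {Crit, Recv}, so the formula does not hold at Grant.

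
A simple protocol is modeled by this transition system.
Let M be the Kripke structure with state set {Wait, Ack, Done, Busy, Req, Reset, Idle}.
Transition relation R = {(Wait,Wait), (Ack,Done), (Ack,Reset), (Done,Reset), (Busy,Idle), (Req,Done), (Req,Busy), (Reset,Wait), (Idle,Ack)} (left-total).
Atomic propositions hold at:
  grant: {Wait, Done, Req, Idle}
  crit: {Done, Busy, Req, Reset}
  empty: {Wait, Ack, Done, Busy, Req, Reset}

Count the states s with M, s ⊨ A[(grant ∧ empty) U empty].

6

Sat(grant ∧ empty) = {Wait, Done, Req}
A[(grant ∧ empty) U empty]: least fixpoint, start Z0 = Sat(empty) = {Wait, Ack, Done, Busy, Req, Reset}, add states in Sat(grant ∧ empty) with every successor in Z. Already a fixed point.
Sat(A[(grant ∧ empty) U empty]) = {Wait, Ack, Done, Busy, Req, Reset}
|Sat(A[(grant ∧ empty) U empty])| = |{Wait, Ack, Done, Busy, Req, Reset}| = 6.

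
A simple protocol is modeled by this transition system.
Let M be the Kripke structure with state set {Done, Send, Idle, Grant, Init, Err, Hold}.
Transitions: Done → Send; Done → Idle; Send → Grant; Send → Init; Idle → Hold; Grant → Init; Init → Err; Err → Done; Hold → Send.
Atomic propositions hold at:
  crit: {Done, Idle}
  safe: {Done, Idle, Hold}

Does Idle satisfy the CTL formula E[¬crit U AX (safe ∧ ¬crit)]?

Yes

Sat(¬crit) = {Send, Grant, Init, Err, Hold}
Sat(safe ∧ ¬crit) = {Hold}
Sat(AX (safe ∧ ¬crit)) = {s : every successor in {Hold}} = {Idle}
E[¬crit U AX (safe ∧ ¬crit)]: least fixpoint, start Z0 = Sat(AX (safe ∧ ¬crit)) = {Idle}, add states in Sat(¬crit) with some successor in Z. Already a fixed point.
Sat(E[¬crit U AX (safe ∧ ¬crit)]) = {Idle}
Idle ∈ Sat(E[¬crit U AX (safe ∧ ¬crit)]) = {Idle}, so the formula holds at Idle.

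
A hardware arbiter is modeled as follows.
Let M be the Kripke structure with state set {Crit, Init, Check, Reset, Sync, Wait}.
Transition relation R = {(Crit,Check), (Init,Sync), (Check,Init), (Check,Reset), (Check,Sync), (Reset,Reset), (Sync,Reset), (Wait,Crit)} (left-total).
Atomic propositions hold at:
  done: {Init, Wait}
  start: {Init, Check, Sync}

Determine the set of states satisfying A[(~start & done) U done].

{Init, Wait}

Sat(~start) = {Crit, Reset, Wait}
Sat(~start & done) = {Wait}
A[(~start & done) U done]: least fixpoint, start Z0 = Sat(done) = {Init, Wait}, add states in Sat(~start & done) with every successor in Z. Already a fixed point.
Sat(A[(~start & done) U done]) = {Init, Wait}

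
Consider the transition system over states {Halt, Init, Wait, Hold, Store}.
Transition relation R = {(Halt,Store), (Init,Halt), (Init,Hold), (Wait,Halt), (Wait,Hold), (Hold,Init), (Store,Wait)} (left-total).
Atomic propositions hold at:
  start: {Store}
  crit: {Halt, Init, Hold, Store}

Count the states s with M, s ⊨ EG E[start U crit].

2

E[start U crit]: least fixpoint, start Z0 = Sat(crit) = {Halt, Init, Hold, Store}, add states in Sat(start) with some successor in Z. Already a fixed point.
Sat(E[start U crit]) = {Halt, Init, Hold, Store}
EG E[start U crit]: greatest fixpoint, start Z0 = {Halt, Init, Hold, Store}, keep only states in Sat with some successor in Z. Z1 = {Halt, Init, Hold}; Z2 = {Init, Hold}; fixed.
Sat(EG E[start U crit]) = {Init, Hold}
|Sat(EG E[start U crit])| = |{Init, Hold}| = 2.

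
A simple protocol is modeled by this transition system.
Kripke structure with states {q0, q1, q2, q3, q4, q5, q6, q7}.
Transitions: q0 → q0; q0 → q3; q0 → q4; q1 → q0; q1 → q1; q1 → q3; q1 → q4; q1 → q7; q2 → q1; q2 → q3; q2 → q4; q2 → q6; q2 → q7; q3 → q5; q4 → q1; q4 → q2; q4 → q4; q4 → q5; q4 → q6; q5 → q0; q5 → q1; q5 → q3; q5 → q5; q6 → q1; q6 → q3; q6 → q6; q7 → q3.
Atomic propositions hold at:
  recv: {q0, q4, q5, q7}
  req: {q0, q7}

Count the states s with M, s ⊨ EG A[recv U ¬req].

Sat(¬req) = {q1, q2, q3, q4, q5, q6}
A[recv U ¬req]: least fixpoint, start Z0 = Sat(¬req) = {q1, q2, q3, q4, q5, q6}, add states in Sat(recv) with every successor in Z. Z1 = {q1, q2, q3, q4, q5, q6, q7}; fixed.
Sat(A[recv U ¬req]) = {q1, q2, q3, q4, q5, q6, q7}
EG A[recv U ¬req]: greatest fixpoint, start Z0 = {q1, q2, q3, q4, q5, q6, q7}, keep only states in Sat with some successor in Z. Already a fixed point.
Sat(EG A[recv U ¬req]) = {q1, q2, q3, q4, q5, q6, q7}
|Sat(EG A[recv U ¬req])| = |{q1, q2, q3, q4, q5, q6, q7}| = 7.

7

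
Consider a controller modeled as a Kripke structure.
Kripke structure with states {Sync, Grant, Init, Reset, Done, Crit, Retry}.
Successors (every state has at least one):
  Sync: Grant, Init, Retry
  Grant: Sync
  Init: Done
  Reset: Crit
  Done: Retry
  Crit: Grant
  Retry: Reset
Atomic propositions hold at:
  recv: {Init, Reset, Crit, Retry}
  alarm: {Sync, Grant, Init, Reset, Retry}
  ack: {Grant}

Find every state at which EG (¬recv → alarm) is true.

{Sync, Grant, Reset, Crit, Retry}

Sat(¬recv) = {Sync, Grant, Done}
Sat(¬recv → alarm) = {Sync, Grant, Init, Reset, Crit, Retry}
EG (¬recv → alarm): greatest fixpoint, start Z0 = {Sync, Grant, Init, Reset, Crit, Retry}, keep only states in Sat with some successor in Z. Z1 = {Sync, Grant, Reset, Crit, Retry}; fixed.
Sat(EG (¬recv → alarm)) = {Sync, Grant, Reset, Crit, Retry}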